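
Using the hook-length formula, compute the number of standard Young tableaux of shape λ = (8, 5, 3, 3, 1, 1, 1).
# SYT of shape (8, 5, 3, 3, 1, 1, 1) = 2731432704

Hook-length formula: f^λ = n! / Π hook(c), product over all cells c of the Young diagram. For λ = (8, 5, 3, 3, 1, 1, 1), n = 22 boxes. Hook lengths by row (left-to-right, top-to-bottom): [14, 10, 9, 6, 5, 3, 2, 1]; [10, 6, 5, 2, 1]; [7, 3, 2]; [6, 2, 1]; [3]; [2]; [1]. Product of hooks = 411505920000. So f^λ = 22! / 411505920000 = 1124000727777607680000 / 411505920000 = 2731432704.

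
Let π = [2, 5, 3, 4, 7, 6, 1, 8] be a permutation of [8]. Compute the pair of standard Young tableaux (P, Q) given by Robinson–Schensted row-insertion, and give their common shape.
P = [1, 3, 4, 6, 8] / [2, 7] / [5];  Q = [1, 2, 4, 5, 8] / [3, 6] / [7];  common shape = (5, 2, 1)

Row-insert the values π_1, π_2, … into P one at a time, bumping the leftmost entry strictly greater than the inserted value down to the next row. The recording tableau Q records, in position (i, j), the step at which that cell was added to P.
  Insert 2 (step 1): P = [2];  Q = [1]
  Insert 5 (step 2): P = [2, 5];  Q = [1, 2]
  Insert 3 (step 3): P = [2, 3] / [5];  Q = [1, 2] / [3]
  Insert 4 (step 4): P = [2, 3, 4] / [5];  Q = [1, 2, 4] / [3]
  Insert 7 (step 5): P = [2, 3, 4, 7] / [5];  Q = [1, 2, 4, 5] / [3]
  Insert 6 (step 6): P = [2, 3, 4, 6] / [5, 7];  Q = [1, 2, 4, 5] / [3, 6]
  Insert 1 (step 7): P = [1, 3, 4, 6] / [2, 7] / [5];  Q = [1, 2, 4, 5] / [3, 6] / [7]
  Insert 8 (step 8): P = [1, 3, 4, 6, 8] / [2, 7] / [5];  Q = [1, 2, 4, 5, 8] / [3, 6] / [7]
Final shape: (5, 2, 1).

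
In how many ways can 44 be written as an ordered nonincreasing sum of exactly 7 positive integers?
p(44, 7 parts) = 4526

Partitions of n into exactly k parts are in bijection with partitions of n − k into at most k parts (subtract 1 from each part). So p(44, exactly 7) = p(37, parts ≤ 7). Computing via the recurrence p(m, j) = p(m, j−1) + p(m−j, j) gives 4526.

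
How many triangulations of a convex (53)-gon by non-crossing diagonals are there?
C_51 = 7684785670514316385230816156

These polygon triangulations are counted by the Catalan number C_n = (1/(n + 1)) · C(2n, n). For n = 51: C_51 = (1/52) · C(102, 51) = 399608854866744452032002440112/52 = 7684785670514316385230816156.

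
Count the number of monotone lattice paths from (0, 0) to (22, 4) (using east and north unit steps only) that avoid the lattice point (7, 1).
Number of paths = 8422

Total paths from (0, 0) to (22, 4): C(26, 22) = 14950. Paths through (7, 1): (paths (0, 0) → (7, 1)) × (paths (7, 1) → (22, 4)) = C(8, 7) · C(18, 15) = 8 · 816 = 6528. Avoidance count = 14950 − 6528 = 8422.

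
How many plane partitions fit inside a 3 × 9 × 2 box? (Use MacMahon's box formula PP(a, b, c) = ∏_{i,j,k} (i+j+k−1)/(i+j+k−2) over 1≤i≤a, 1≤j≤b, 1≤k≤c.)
PP(3, 9, 2) = 15730

Evaluate the triple product over i = 1..3, j = 1..9, k = 1..2. The factors are (2/1) · (3/2) · (3/2) · (4/3) · (4/3) · (5/4) · (5/4) · (6/5) · … (54 factors total). The numerators and denominators telescope so the product is an integer; carrying out the multiplication exactly gives PP(3, 9, 2) = 15730.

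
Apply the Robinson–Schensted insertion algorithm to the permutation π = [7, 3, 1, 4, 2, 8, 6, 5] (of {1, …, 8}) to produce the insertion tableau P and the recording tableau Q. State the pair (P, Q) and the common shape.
P = [1, 2, 5] / [3, 4, 6] / [7, 8];  Q = [1, 4, 6] / [2, 5, 7] / [3, 8];  common shape = (3, 3, 2)

Row-insert the values π_1, π_2, … into P one at a time, bumping the leftmost entry strictly greater than the inserted value down to the next row. The recording tableau Q records, in position (i, j), the step at which that cell was added to P.
  Insert 7 (step 1): P = [7];  Q = [1]
  Insert 3 (step 2): P = [3] / [7];  Q = [1] / [2]
  Insert 1 (step 3): P = [1] / [3] / [7];  Q = [1] / [2] / [3]
  Insert 4 (step 4): P = [1, 4] / [3] / [7];  Q = [1, 4] / [2] / [3]
  Insert 2 (step 5): P = [1, 2] / [3, 4] / [7];  Q = [1, 4] / [2, 5] / [3]
  Insert 8 (step 6): P = [1, 2, 8] / [3, 4] / [7];  Q = [1, 4, 6] / [2, 5] / [3]
  Insert 6 (step 7): P = [1, 2, 6] / [3, 4, 8] / [7];  Q = [1, 4, 6] / [2, 5, 7] / [3]
  Insert 5 (step 8): P = [1, 2, 5] / [3, 4, 6] / [7, 8];  Q = [1, 4, 6] / [2, 5, 7] / [3, 8]
Final shape: (3, 3, 2).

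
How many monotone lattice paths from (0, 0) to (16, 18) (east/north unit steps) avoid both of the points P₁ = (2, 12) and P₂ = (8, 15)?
Number of paths = 2120793720

Inclusion–exclusion. Total paths: C(34, 16) = 2203961430. Through P₁: C(14, 2)·C(20, 14) = 3527160. Through P₂: C(23, 8)·C(11, 8) = 80901810. Since P₁ is strictly southwest of P₂, a monotone path through both must visit P₁ then P₂; paths through both = C(14, 2)·C(9, 6)·C(11, 8) = 1261260. Avoid both = 2203961430 − 3527160 − 80901810 + 1261260 = 2120793720.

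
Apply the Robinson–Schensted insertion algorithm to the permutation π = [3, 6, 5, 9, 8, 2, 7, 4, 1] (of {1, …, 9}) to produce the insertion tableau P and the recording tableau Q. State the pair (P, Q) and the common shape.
P = [1, 4, 7] / [2, 5] / [3, 8] / [6] / [9];  Q = [1, 2, 4] / [3, 5] / [6, 7] / [8] / [9];  common shape = (3, 2, 2, 1, 1)

Row-insert the values π_1, π_2, … into P one at a time, bumping the leftmost entry strictly greater than the inserted value down to the next row. The recording tableau Q records, in position (i, j), the step at which that cell was added to P.
  Insert 3 (step 1): P = [3];  Q = [1]
  Insert 6 (step 2): P = [3, 6];  Q = [1, 2]
  Insert 5 (step 3): P = [3, 5] / [6];  Q = [1, 2] / [3]
  Insert 9 (step 4): P = [3, 5, 9] / [6];  Q = [1, 2, 4] / [3]
  Insert 8 (step 5): P = [3, 5, 8] / [6, 9];  Q = [1, 2, 4] / [3, 5]
  Insert 2 (step 6): P = [2, 5, 8] / [3, 9] / [6];  Q = [1, 2, 4] / [3, 5] / [6]
  Insert 7 (step 7): P = [2, 5, 7] / [3, 8] / [6, 9];  Q = [1, 2, 4] / [3, 5] / [6, 7]
  Insert 4 (step 8): P = [2, 4, 7] / [3, 5] / [6, 8] / [9];  Q = [1, 2, 4] / [3, 5] / [6, 7] / [8]
  Insert 1 (step 9): P = [1, 4, 7] / [2, 5] / [3, 8] / [6] / [9];  Q = [1, 2, 4] / [3, 5] / [6, 7] / [8] / [9]
Final shape: (3, 2, 2, 1, 1).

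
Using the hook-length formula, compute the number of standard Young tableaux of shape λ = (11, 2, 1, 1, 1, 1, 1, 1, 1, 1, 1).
# SYT of shape (11, 2, 1, 1, 1, 1, 1, 1, 1, 1, 1) = 3359200

Hook-length formula: f^λ = n! / Π hook(c), product over all cells c of the Young diagram. For λ = (11, 2, 1, 1, 1, 1, 1, 1, 1, 1, 1), n = 22 boxes. Hook lengths by row (left-to-right, top-to-bottom): [21, 11, 9, 8, 7, 6, 5, 4, 3, 2, 1]; [11, 1]; [9]; [8]; [7]; [6]; [5]; [4]; [3]; [2]; [1]. Product of hooks = 334603693670400. So f^λ = 22! / 334603693670400 = 1124000727777607680000 / 334603693670400 = 3359200.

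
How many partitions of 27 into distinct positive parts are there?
q(27) = 192

A partition into distinct parts is a strictly decreasing sequence summing to n. The recurrence d(n, m) = d(n, m−1) + d(n−m, m−1) (use part m at most once) with q(n) = d(n, n) gives q(27) = 192. (Euler's theorem: # distinct-part partitions = # odd-part partitions.)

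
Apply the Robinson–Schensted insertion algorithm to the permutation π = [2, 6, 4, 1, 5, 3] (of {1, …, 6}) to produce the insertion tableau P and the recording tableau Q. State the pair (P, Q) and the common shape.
P = [1, 3, 5] / [2, 4] / [6];  Q = [1, 2, 5] / [3, 6] / [4];  common shape = (3, 2, 1)

Row-insert the values π_1, π_2, … into P one at a time, bumping the leftmost entry strictly greater than the inserted value down to the next row. The recording tableau Q records, in position (i, j), the step at which that cell was added to P.
  Insert 2 (step 1): P = [2];  Q = [1]
  Insert 6 (step 2): P = [2, 6];  Q = [1, 2]
  Insert 4 (step 3): P = [2, 4] / [6];  Q = [1, 2] / [3]
  Insert 1 (step 4): P = [1, 4] / [2] / [6];  Q = [1, 2] / [3] / [4]
  Insert 5 (step 5): P = [1, 4, 5] / [2] / [6];  Q = [1, 2, 5] / [3] / [4]
  Insert 3 (step 6): P = [1, 3, 5] / [2, 4] / [6];  Q = [1, 2, 5] / [3, 6] / [4]
Final shape: (3, 2, 1).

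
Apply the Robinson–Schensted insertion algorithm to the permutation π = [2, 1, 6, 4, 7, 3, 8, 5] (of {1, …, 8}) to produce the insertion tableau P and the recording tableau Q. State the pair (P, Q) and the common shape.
P = [1, 3, 5, 8] / [2, 4, 7] / [6];  Q = [1, 3, 5, 7] / [2, 4, 8] / [6];  common shape = (4, 3, 1)

Row-insert the values π_1, π_2, … into P one at a time, bumping the leftmost entry strictly greater than the inserted value down to the next row. The recording tableau Q records, in position (i, j), the step at which that cell was added to P.
  Insert 2 (step 1): P = [2];  Q = [1]
  Insert 1 (step 2): P = [1] / [2];  Q = [1] / [2]
  Insert 6 (step 3): P = [1, 6] / [2];  Q = [1, 3] / [2]
  Insert 4 (step 4): P = [1, 4] / [2, 6];  Q = [1, 3] / [2, 4]
  Insert 7 (step 5): P = [1, 4, 7] / [2, 6];  Q = [1, 3, 5] / [2, 4]
  Insert 3 (step 6): P = [1, 3, 7] / [2, 4] / [6];  Q = [1, 3, 5] / [2, 4] / [6]
  Insert 8 (step 7): P = [1, 3, 7, 8] / [2, 4] / [6];  Q = [1, 3, 5, 7] / [2, 4] / [6]
  Insert 5 (step 8): P = [1, 3, 5, 8] / [2, 4, 7] / [6];  Q = [1, 3, 5, 7] / [2, 4, 8] / [6]
Final shape: (4, 3, 1).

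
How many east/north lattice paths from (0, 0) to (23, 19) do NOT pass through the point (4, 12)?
Number of paths = 445578114800

Total paths from (0, 0) to (23, 19): C(42, 23) = 446775310800. Paths through (4, 12): (paths (0, 0) → (4, 12)) × (paths (4, 12) → (23, 19)) = C(16, 4) · C(26, 19) = 1820 · 657800 = 1197196000. Avoidance count = 446775310800 − 1197196000 = 445578114800.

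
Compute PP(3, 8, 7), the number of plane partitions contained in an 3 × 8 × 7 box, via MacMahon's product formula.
PP(3, 8, 7) = 4971151900

Evaluate the triple product over i = 1..3, j = 1..8, k = 1..7. The factors are (2/1) · (3/2) · (4/3) · (5/4) · (6/5) · (7/6) · (8/7) · (3/2) · … (168 factors total). The numerators and denominators telescope so the product is an integer; carrying out the multiplication exactly gives PP(3, 8, 7) = 4971151900.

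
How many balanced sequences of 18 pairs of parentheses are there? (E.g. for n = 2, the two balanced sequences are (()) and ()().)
C_18 = 477638700

These balanced parentheses are counted by the Catalan number C_n = (1/(n + 1)) · C(2n, n). For n = 18: C_18 = (1/19) · C(36, 18) = 9075135300/19 = 477638700.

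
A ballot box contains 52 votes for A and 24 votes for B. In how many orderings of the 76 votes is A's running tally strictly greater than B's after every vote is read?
Strict-lead orderings = 13880838234843222300

Total orderings of the 76 votes with 52 for A: C(76, 52) = 37676560923145889100. By the Bertrand ballot formula (Cycle Lemma / reflection principle), the number of orderings in which A is strictly ahead of B throughout is (p − q)/(p + q) · C(p + q, p) = (52 − 24)/(52 + 24) · 37676560923145889100 = 13880838234843222300.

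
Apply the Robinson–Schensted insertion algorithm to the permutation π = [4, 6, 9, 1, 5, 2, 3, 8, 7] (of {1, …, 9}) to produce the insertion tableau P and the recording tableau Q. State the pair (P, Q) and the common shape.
P = [1, 2, 3, 7] / [4, 5, 8] / [6, 9];  Q = [1, 2, 3, 8] / [4, 5, 7] / [6, 9];  common shape = (4, 3, 2)

Row-insert the values π_1, π_2, … into P one at a time, bumping the leftmost entry strictly greater than the inserted value down to the next row. The recording tableau Q records, in position (i, j), the step at which that cell was added to P.
  Insert 4 (step 1): P = [4];  Q = [1]
  Insert 6 (step 2): P = [4, 6];  Q = [1, 2]
  Insert 9 (step 3): P = [4, 6, 9];  Q = [1, 2, 3]
  Insert 1 (step 4): P = [1, 6, 9] / [4];  Q = [1, 2, 3] / [4]
  Insert 5 (step 5): P = [1, 5, 9] / [4, 6];  Q = [1, 2, 3] / [4, 5]
  Insert 2 (step 6): P = [1, 2, 9] / [4, 5] / [6];  Q = [1, 2, 3] / [4, 5] / [6]
  Insert 3 (step 7): P = [1, 2, 3] / [4, 5, 9] / [6];  Q = [1, 2, 3] / [4, 5, 7] / [6]
  Insert 8 (step 8): P = [1, 2, 3, 8] / [4, 5, 9] / [6];  Q = [1, 2, 3, 8] / [4, 5, 7] / [6]
  Insert 7 (step 9): P = [1, 2, 3, 7] / [4, 5, 8] / [6, 9];  Q = [1, 2, 3, 8] / [4, 5, 7] / [6, 9]
Final shape: (4, 3, 2).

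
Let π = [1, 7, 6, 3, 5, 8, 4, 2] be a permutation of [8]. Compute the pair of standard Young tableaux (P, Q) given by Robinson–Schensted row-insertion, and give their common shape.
P = [1, 2, 4, 8] / [3] / [5] / [6] / [7];  Q = [1, 2, 5, 6] / [3] / [4] / [7] / [8];  common shape = (4, 1, 1, 1, 1)

Row-insert the values π_1, π_2, … into P one at a time, bumping the leftmost entry strictly greater than the inserted value down to the next row. The recording tableau Q records, in position (i, j), the step at which that cell was added to P.
  Insert 1 (step 1): P = [1];  Q = [1]
  Insert 7 (step 2): P = [1, 7];  Q = [1, 2]
  Insert 6 (step 3): P = [1, 6] / [7];  Q = [1, 2] / [3]
  Insert 3 (step 4): P = [1, 3] / [6] / [7];  Q = [1, 2] / [3] / [4]
  Insert 5 (step 5): P = [1, 3, 5] / [6] / [7];  Q = [1, 2, 5] / [3] / [4]
  Insert 8 (step 6): P = [1, 3, 5, 8] / [6] / [7];  Q = [1, 2, 5, 6] / [3] / [4]
  Insert 4 (step 7): P = [1, 3, 4, 8] / [5] / [6] / [7];  Q = [1, 2, 5, 6] / [3] / [4] / [7]
  Insert 2 (step 8): P = [1, 2, 4, 8] / [3] / [5] / [6] / [7];  Q = [1, 2, 5, 6] / [3] / [4] / [7] / [8]
Final shape: (4, 1, 1, 1, 1).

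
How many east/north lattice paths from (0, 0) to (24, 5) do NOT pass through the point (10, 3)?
Number of paths = 84435

Total paths from (0, 0) to (24, 5): C(29, 24) = 118755. Paths through (10, 3): (paths (0, 0) → (10, 3)) × (paths (10, 3) → (24, 5)) = C(13, 10) · C(16, 14) = 286 · 120 = 34320. Avoidance count = 118755 − 34320 = 84435.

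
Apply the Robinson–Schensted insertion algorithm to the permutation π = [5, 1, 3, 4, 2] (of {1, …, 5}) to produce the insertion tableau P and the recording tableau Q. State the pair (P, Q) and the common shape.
P = [1, 2, 4] / [3] / [5];  Q = [1, 3, 4] / [2] / [5];  common shape = (3, 1, 1)

Row-insert the values π_1, π_2, … into P one at a time, bumping the leftmost entry strictly greater than the inserted value down to the next row. The recording tableau Q records, in position (i, j), the step at which that cell was added to P.
  Insert 5 (step 1): P = [5];  Q = [1]
  Insert 1 (step 2): P = [1] / [5];  Q = [1] / [2]
  Insert 3 (step 3): P = [1, 3] / [5];  Q = [1, 3] / [2]
  Insert 4 (step 4): P = [1, 3, 4] / [5];  Q = [1, 3, 4] / [2]
  Insert 2 (step 5): P = [1, 2, 4] / [3] / [5];  Q = [1, 3, 4] / [2] / [5]
Final shape: (3, 1, 1).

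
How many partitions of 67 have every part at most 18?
p(67, parts ≤ 18) = 1809674

Use the recurrence p(n, m) = p(n, m−1) + p(n−m, m): either the largest part is < m (count p(n, m−1)) or the largest part is exactly m (remove one copy of m, count p(n−m, m)). With p(0, ·) = 1 this gives p(67, parts ≤ 18) = 1809674. (By conjugating Young diagrams, this also counts partitions of 67 into at most 18 parts.)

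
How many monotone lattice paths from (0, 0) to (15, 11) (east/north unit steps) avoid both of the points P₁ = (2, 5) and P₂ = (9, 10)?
Number of paths = 6626166

Inclusion–exclusion. Total paths: C(26, 15) = 7726160. Through P₁: C(7, 2)·C(19, 13) = 569772. Through P₂: C(19, 9)·C(7, 6) = 646646. Since P₁ is strictly southwest of P₂, a monotone path through both must visit P₁ then P₂; paths through both = C(7, 2)·C(12, 7)·C(7, 6) = 116424. Avoid both = 7726160 − 569772 − 646646 + 116424 = 6626166.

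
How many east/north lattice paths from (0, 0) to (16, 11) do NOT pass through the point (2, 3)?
Number of paths = 9840195

Total paths from (0, 0) to (16, 11): C(27, 16) = 13037895. Paths through (2, 3): (paths (0, 0) → (2, 3)) × (paths (2, 3) → (16, 11)) = C(5, 2) · C(22, 14) = 10 · 319770 = 3197700. Avoidance count = 13037895 − 3197700 = 9840195.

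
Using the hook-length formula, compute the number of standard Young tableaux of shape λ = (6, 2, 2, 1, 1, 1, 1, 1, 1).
# SYT of shape (6, 2, 2, 1, 1, 1, 1, 1, 1) = 85800

Hook-length formula: f^λ = n! / Π hook(c), product over all cells c of the Young diagram. For λ = (6, 2, 2, 1, 1, 1, 1, 1, 1), n = 16 boxes. Hook lengths by row (left-to-right, top-to-bottom): [14, 7, 4, 3, 2, 1]; [9, 2]; [8, 1]; [6]; [5]; [4]; [3]; [2]; [1]. Product of hooks = 243855360. So f^λ = 16! / 243855360 = 20922789888000 / 243855360 = 85800.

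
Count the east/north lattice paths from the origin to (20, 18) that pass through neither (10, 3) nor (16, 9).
Number of paths = 31371356885

Inclusion–exclusion. Total paths: C(38, 20) = 33578000610. Through P₁: C(13, 10)·C(25, 10) = 934865360. Through P₂: C(25, 16)·C(13, 4) = 1460727125. Since P₁ is strictly southwest of P₂, a monotone path through both must visit P₁ then P₂; paths through both = C(13, 10)·C(12, 6)·C(13, 4) = 188948760. Avoid both = 33578000610 − 934865360 − 1460727125 + 188948760 = 31371356885.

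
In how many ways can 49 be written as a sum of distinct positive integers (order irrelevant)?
q(49) = 3264

A partition into distinct parts is a strictly decreasing sequence summing to n. The recurrence d(n, m) = d(n, m−1) + d(n−m, m−1) (use part m at most once) with q(n) = d(n, n) gives q(49) = 3264. (Euler's theorem: # distinct-part partitions = # odd-part partitions.)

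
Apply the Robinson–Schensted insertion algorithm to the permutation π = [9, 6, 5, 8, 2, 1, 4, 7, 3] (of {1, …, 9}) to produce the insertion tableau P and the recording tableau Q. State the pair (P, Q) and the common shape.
P = [1, 3, 7] / [2, 4] / [5, 8] / [6] / [9];  Q = [1, 4, 8] / [2, 7] / [3, 9] / [5] / [6];  common shape = (3, 2, 2, 1, 1)

Row-insert the values π_1, π_2, … into P one at a time, bumping the leftmost entry strictly greater than the inserted value down to the next row. The recording tableau Q records, in position (i, j), the step at which that cell was added to P.
  Insert 9 (step 1): P = [9];  Q = [1]
  Insert 6 (step 2): P = [6] / [9];  Q = [1] / [2]
  Insert 5 (step 3): P = [5] / [6] / [9];  Q = [1] / [2] / [3]
  Insert 8 (step 4): P = [5, 8] / [6] / [9];  Q = [1, 4] / [2] / [3]
  Insert 2 (step 5): P = [2, 8] / [5] / [6] / [9];  Q = [1, 4] / [2] / [3] / [5]
  Insert 1 (step 6): P = [1, 8] / [2] / [5] / [6] / [9];  Q = [1, 4] / [2] / [3] / [5] / [6]
  Insert 4 (step 7): P = [1, 4] / [2, 8] / [5] / [6] / [9];  Q = [1, 4] / [2, 7] / [3] / [5] / [6]
  Insert 7 (step 8): P = [1, 4, 7] / [2, 8] / [5] / [6] / [9];  Q = [1, 4, 8] / [2, 7] / [3] / [5] / [6]
  Insert 3 (step 9): P = [1, 3, 7] / [2, 4] / [5, 8] / [6] / [9];  Q = [1, 4, 8] / [2, 7] / [3, 9] / [5] / [6]
Final shape: (3, 2, 2, 1, 1).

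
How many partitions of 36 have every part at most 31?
p(36, parts ≤ 31) = 17965

Use the recurrence p(n, m) = p(n, m−1) + p(n−m, m): either the largest part is < m (count p(n, m−1)) or the largest part is exactly m (remove one copy of m, count p(n−m, m)). With p(0, ·) = 1 this gives p(36, parts ≤ 31) = 17965. (By conjugating Young diagrams, this also counts partitions of 36 into at most 31 parts.)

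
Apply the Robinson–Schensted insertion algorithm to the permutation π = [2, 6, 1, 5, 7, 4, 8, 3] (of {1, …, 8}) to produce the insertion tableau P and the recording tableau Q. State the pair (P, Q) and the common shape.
P = [1, 3, 7, 8] / [2, 4] / [5] / [6];  Q = [1, 2, 5, 7] / [3, 4] / [6] / [8];  common shape = (4, 2, 1, 1)

Row-insert the values π_1, π_2, … into P one at a time, bumping the leftmost entry strictly greater than the inserted value down to the next row. The recording tableau Q records, in position (i, j), the step at which that cell was added to P.
  Insert 2 (step 1): P = [2];  Q = [1]
  Insert 6 (step 2): P = [2, 6];  Q = [1, 2]
  Insert 1 (step 3): P = [1, 6] / [2];  Q = [1, 2] / [3]
  Insert 5 (step 4): P = [1, 5] / [2, 6];  Q = [1, 2] / [3, 4]
  Insert 7 (step 5): P = [1, 5, 7] / [2, 6];  Q = [1, 2, 5] / [3, 4]
  Insert 4 (step 6): P = [1, 4, 7] / [2, 5] / [6];  Q = [1, 2, 5] / [3, 4] / [6]
  Insert 8 (step 7): P = [1, 4, 7, 8] / [2, 5] / [6];  Q = [1, 2, 5, 7] / [3, 4] / [6]
  Insert 3 (step 8): P = [1, 3, 7, 8] / [2, 4] / [5] / [6];  Q = [1, 2, 5, 7] / [3, 4] / [6] / [8]
Final shape: (4, 2, 1, 1).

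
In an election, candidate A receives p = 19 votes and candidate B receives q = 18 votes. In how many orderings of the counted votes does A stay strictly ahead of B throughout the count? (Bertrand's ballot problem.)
Strict-lead orderings = 477638700

Total orderings of the 37 votes with 19 for A: C(37, 19) = 17672631900. By the Bertrand ballot formula (Cycle Lemma / reflection principle), the number of orderings in which A is strictly ahead of B throughout is (p − q)/(p + q) · C(p + q, p) = (19 − 18)/(19 + 18) · 17672631900 = 477638700.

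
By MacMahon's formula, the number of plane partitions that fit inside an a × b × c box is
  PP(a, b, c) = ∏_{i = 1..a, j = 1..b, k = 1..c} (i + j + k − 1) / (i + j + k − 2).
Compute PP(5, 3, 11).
PP(5, 3, 11) = 1837984512

Evaluate the triple product over i = 1..5, j = 1..3, k = 1..11. The factors are (2/1) · (3/2) · (4/3) · (5/4) · (6/5) · (7/6) · (8/7) · (9/8) · … (165 factors total). The numerators and denominators telescope so the product is an integer; carrying out the multiplication exactly gives PP(5, 3, 11) = 1837984512.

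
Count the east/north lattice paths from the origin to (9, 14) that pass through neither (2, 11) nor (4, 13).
Number of paths = 796358

Inclusion–exclusion. Total paths: C(23, 9) = 817190. Through P₁: C(13, 2)·C(10, 7) = 9360. Through P₂: C(17, 4)·C(6, 5) = 14280. Since P₁ is strictly southwest of P₂, a monotone path through both must visit P₁ then P₂; paths through both = C(13, 2)·C(4, 2)·C(6, 5) = 2808. Avoid both = 817190 − 9360 − 14280 + 2808 = 796358.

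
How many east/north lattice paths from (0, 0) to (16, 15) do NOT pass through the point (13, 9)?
Number of paths = 258756915

Total paths from (0, 0) to (16, 15): C(31, 16) = 300540195. Paths through (13, 9): (paths (0, 0) → (13, 9)) × (paths (13, 9) → (16, 15)) = C(22, 13) · C(9, 3) = 497420 · 84 = 41783280. Avoidance count = 300540195 − 41783280 = 258756915.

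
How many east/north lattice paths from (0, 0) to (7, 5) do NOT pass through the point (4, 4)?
Number of paths = 512

Total paths from (0, 0) to (7, 5): C(12, 7) = 792. Paths through (4, 4): (paths (0, 0) → (4, 4)) × (paths (4, 4) → (7, 5)) = C(8, 4) · C(4, 3) = 70 · 4 = 280. Avoidance count = 792 − 280 = 512.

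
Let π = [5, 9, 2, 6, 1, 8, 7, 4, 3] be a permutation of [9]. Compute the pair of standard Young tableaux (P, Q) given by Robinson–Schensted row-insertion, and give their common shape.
P = [1, 3, 7] / [2, 4] / [5, 6] / [8] / [9];  Q = [1, 2, 6] / [3, 4] / [5, 7] / [8] / [9];  common shape = (3, 2, 2, 1, 1)

Row-insert the values π_1, π_2, … into P one at a time, bumping the leftmost entry strictly greater than the inserted value down to the next row. The recording tableau Q records, in position (i, j), the step at which that cell was added to P.
  Insert 5 (step 1): P = [5];  Q = [1]
  Insert 9 (step 2): P = [5, 9];  Q = [1, 2]
  Insert 2 (step 3): P = [2, 9] / [5];  Q = [1, 2] / [3]
  Insert 6 (step 4): P = [2, 6] / [5, 9];  Q = [1, 2] / [3, 4]
  Insert 1 (step 5): P = [1, 6] / [2, 9] / [5];  Q = [1, 2] / [3, 4] / [5]
  Insert 8 (step 6): P = [1, 6, 8] / [2, 9] / [5];  Q = [1, 2, 6] / [3, 4] / [5]
  Insert 7 (step 7): P = [1, 6, 7] / [2, 8] / [5, 9];  Q = [1, 2, 6] / [3, 4] / [5, 7]
  Insert 4 (step 8): P = [1, 4, 7] / [2, 6] / [5, 8] / [9];  Q = [1, 2, 6] / [3, 4] / [5, 7] / [8]
  Insert 3 (step 9): P = [1, 3, 7] / [2, 4] / [5, 6] / [8] / [9];  Q = [1, 2, 6] / [3, 4] / [5, 7] / [8] / [9]
Final shape: (3, 2, 2, 1, 1).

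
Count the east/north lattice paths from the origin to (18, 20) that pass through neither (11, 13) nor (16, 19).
Number of paths = 16291103136

Inclusion–exclusion. Total paths: C(38, 18) = 33578000610. Through P₁: C(24, 11)·C(14, 7) = 8566766208. Through P₂: C(35, 16)·C(3, 2) = 12179786850. Since P₁ is strictly southwest of P₂, a monotone path through both must visit P₁ then P₂; paths through both = C(24, 11)·C(11, 5)·C(3, 2) = 3459655584. Avoid both = 33578000610 − 8566766208 − 12179786850 + 3459655584 = 16291103136.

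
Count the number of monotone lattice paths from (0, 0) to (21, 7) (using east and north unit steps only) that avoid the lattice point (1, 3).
Number of paths = 1141536

Total paths from (0, 0) to (21, 7): C(28, 21) = 1184040. Paths through (1, 3): (paths (0, 0) → (1, 3)) × (paths (1, 3) → (21, 7)) = C(4, 1) · C(24, 20) = 4 · 10626 = 42504. Avoidance count = 1184040 − 42504 = 1141536.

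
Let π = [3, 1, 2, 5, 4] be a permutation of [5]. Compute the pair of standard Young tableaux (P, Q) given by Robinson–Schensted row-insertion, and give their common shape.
P = [1, 2, 4] / [3, 5];  Q = [1, 3, 4] / [2, 5];  common shape = (3, 2)

Row-insert the values π_1, π_2, … into P one at a time, bumping the leftmost entry strictly greater than the inserted value down to the next row. The recording tableau Q records, in position (i, j), the step at which that cell was added to P.
  Insert 3 (step 1): P = [3];  Q = [1]
  Insert 1 (step 2): P = [1] / [3];  Q = [1] / [2]
  Insert 2 (step 3): P = [1, 2] / [3];  Q = [1, 3] / [2]
  Insert 5 (step 4): P = [1, 2, 5] / [3];  Q = [1, 3, 4] / [2]
  Insert 4 (step 5): P = [1, 2, 4] / [3, 5];  Q = [1, 3, 4] / [2, 5]
Final shape: (3, 2).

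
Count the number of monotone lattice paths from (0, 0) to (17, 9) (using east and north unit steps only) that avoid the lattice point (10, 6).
Number of paths = 2163590

Total paths from (0, 0) to (17, 9): C(26, 17) = 3124550. Paths through (10, 6): (paths (0, 0) → (10, 6)) × (paths (10, 6) → (17, 9)) = C(16, 10) · C(10, 7) = 8008 · 120 = 960960. Avoidance count = 3124550 − 960960 = 2163590.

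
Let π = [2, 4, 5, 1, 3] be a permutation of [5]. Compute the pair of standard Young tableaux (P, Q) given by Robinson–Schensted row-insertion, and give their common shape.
P = [1, 3, 5] / [2, 4];  Q = [1, 2, 3] / [4, 5];  common shape = (3, 2)

Row-insert the values π_1, π_2, … into P one at a time, bumping the leftmost entry strictly greater than the inserted value down to the next row. The recording tableau Q records, in position (i, j), the step at which that cell was added to P.
  Insert 2 (step 1): P = [2];  Q = [1]
  Insert 4 (step 2): P = [2, 4];  Q = [1, 2]
  Insert 5 (step 3): P = [2, 4, 5];  Q = [1, 2, 3]
  Insert 1 (step 4): P = [1, 4, 5] / [2];  Q = [1, 2, 3] / [4]
  Insert 3 (step 5): P = [1, 3, 5] / [2, 4];  Q = [1, 2, 3] / [4, 5]
Final shape: (3, 2).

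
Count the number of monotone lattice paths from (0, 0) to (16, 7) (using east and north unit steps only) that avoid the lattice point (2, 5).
Number of paths = 242637

Total paths from (0, 0) to (16, 7): C(23, 16) = 245157. Paths through (2, 5): (paths (0, 0) → (2, 5)) × (paths (2, 5) → (16, 7)) = C(7, 2) · C(16, 14) = 21 · 120 = 2520. Avoidance count = 245157 − 2520 = 242637.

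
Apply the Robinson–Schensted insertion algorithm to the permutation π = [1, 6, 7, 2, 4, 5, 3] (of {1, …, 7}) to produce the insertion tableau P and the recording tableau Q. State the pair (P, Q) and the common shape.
P = [1, 2, 3, 5] / [4, 7] / [6];  Q = [1, 2, 3, 6] / [4, 5] / [7];  common shape = (4, 2, 1)

Row-insert the values π_1, π_2, … into P one at a time, bumping the leftmost entry strictly greater than the inserted value down to the next row. The recording tableau Q records, in position (i, j), the step at which that cell was added to P.
  Insert 1 (step 1): P = [1];  Q = [1]
  Insert 6 (step 2): P = [1, 6];  Q = [1, 2]
  Insert 7 (step 3): P = [1, 6, 7];  Q = [1, 2, 3]
  Insert 2 (step 4): P = [1, 2, 7] / [6];  Q = [1, 2, 3] / [4]
  Insert 4 (step 5): P = [1, 2, 4] / [6, 7];  Q = [1, 2, 3] / [4, 5]
  Insert 5 (step 6): P = [1, 2, 4, 5] / [6, 7];  Q = [1, 2, 3, 6] / [4, 5]
  Insert 3 (step 7): P = [1, 2, 3, 5] / [4, 7] / [6];  Q = [1, 2, 3, 6] / [4, 5] / [7]
Final shape: (4, 2, 1).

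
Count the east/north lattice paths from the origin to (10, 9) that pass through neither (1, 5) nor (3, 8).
Number of paths = 87248

Inclusion–exclusion. Total paths: C(19, 10) = 92378. Through P₁: C(6, 1)·C(13, 9) = 4290. Through P₂: C(11, 3)·C(8, 7) = 1320. Since P₁ is strictly southwest of P₂, a monotone path through both must visit P₁ then P₂; paths through both = C(6, 1)·C(5, 2)·C(8, 7) = 480. Avoid both = 92378 − 4290 − 1320 + 480 = 87248.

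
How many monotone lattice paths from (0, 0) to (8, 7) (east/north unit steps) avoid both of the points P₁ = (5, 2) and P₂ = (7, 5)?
Number of paths = 3513

Inclusion–exclusion. Total paths: C(15, 8) = 6435. Through P₁: C(7, 5)·C(8, 3) = 1176. Through P₂: C(12, 7)·C(3, 1) = 2376. Since P₁ is strictly southwest of P₂, a monotone path through both must visit P₁ then P₂; paths through both = C(7, 5)·C(5, 2)·C(3, 1) = 630. Avoid both = 6435 − 1176 − 2376 + 630 = 3513.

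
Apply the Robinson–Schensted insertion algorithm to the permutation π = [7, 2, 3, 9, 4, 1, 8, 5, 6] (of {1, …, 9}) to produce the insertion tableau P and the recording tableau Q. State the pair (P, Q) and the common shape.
P = [1, 3, 4, 5, 6] / [2, 8] / [7, 9];  Q = [1, 3, 4, 7, 9] / [2, 5] / [6, 8];  common shape = (5, 2, 2)

Row-insert the values π_1, π_2, … into P one at a time, bumping the leftmost entry strictly greater than the inserted value down to the next row. The recording tableau Q records, in position (i, j), the step at which that cell was added to P.
  Insert 7 (step 1): P = [7];  Q = [1]
  Insert 2 (step 2): P = [2] / [7];  Q = [1] / [2]
  Insert 3 (step 3): P = [2, 3] / [7];  Q = [1, 3] / [2]
  Insert 9 (step 4): P = [2, 3, 9] / [7];  Q = [1, 3, 4] / [2]
  Insert 4 (step 5): P = [2, 3, 4] / [7, 9];  Q = [1, 3, 4] / [2, 5]
  Insert 1 (step 6): P = [1, 3, 4] / [2, 9] / [7];  Q = [1, 3, 4] / [2, 5] / [6]
  Insert 8 (step 7): P = [1, 3, 4, 8] / [2, 9] / [7];  Q = [1, 3, 4, 7] / [2, 5] / [6]
  Insert 5 (step 8): P = [1, 3, 4, 5] / [2, 8] / [7, 9];  Q = [1, 3, 4, 7] / [2, 5] / [6, 8]
  Insert 6 (step 9): P = [1, 3, 4, 5, 6] / [2, 8] / [7, 9];  Q = [1, 3, 4, 7, 9] / [2, 5] / [6, 8]
Final shape: (5, 2, 2).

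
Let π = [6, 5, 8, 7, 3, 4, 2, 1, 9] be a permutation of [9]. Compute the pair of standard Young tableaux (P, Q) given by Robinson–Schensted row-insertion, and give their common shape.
P = [1, 4, 9] / [2, 7] / [3, 8] / [5] / [6];  Q = [1, 3, 9] / [2, 4] / [5, 6] / [7] / [8];  common shape = (3, 2, 2, 1, 1)

Row-insert the values π_1, π_2, … into P one at a time, bumping the leftmost entry strictly greater than the inserted value down to the next row. The recording tableau Q records, in position (i, j), the step at which that cell was added to P.
  Insert 6 (step 1): P = [6];  Q = [1]
  Insert 5 (step 2): P = [5] / [6];  Q = [1] / [2]
  Insert 8 (step 3): P = [5, 8] / [6];  Q = [1, 3] / [2]
  Insert 7 (step 4): P = [5, 7] / [6, 8];  Q = [1, 3] / [2, 4]
  Insert 3 (step 5): P = [3, 7] / [5, 8] / [6];  Q = [1, 3] / [2, 4] / [5]
  Insert 4 (step 6): P = [3, 4] / [5, 7] / [6, 8];  Q = [1, 3] / [2, 4] / [5, 6]
  Insert 2 (step 7): P = [2, 4] / [3, 7] / [5, 8] / [6];  Q = [1, 3] / [2, 4] / [5, 6] / [7]
  Insert 1 (step 8): P = [1, 4] / [2, 7] / [3, 8] / [5] / [6];  Q = [1, 3] / [2, 4] / [5, 6] / [7] / [8]
  Insert 9 (step 9): P = [1, 4, 9] / [2, 7] / [3, 8] / [5] / [6];  Q = [1, 3, 9] / [2, 4] / [5, 6] / [7] / [8]
Final shape: (3, 2, 2, 1, 1).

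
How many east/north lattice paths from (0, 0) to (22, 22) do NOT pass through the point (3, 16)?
Number of paths = 2103927353820

Total paths from (0, 0) to (22, 22): C(44, 22) = 2104098963720. Paths through (3, 16): (paths (0, 0) → (3, 16)) × (paths (3, 16) → (22, 22)) = C(19, 3) · C(25, 19) = 969 · 177100 = 171609900. Avoidance count = 2104098963720 − 171609900 = 2103927353820.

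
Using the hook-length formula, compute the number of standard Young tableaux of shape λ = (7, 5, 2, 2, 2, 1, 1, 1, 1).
# SYT of shape (7, 5, 2, 2, 2, 1, 1, 1, 1) = 1280359080

Hook-length formula: f^λ = n! / Π hook(c), product over all cells c of the Young diagram. For λ = (7, 5, 2, 2, 2, 1, 1, 1, 1), n = 22 boxes. Hook lengths by row (left-to-right, top-to-bottom): [15, 10, 6, 5, 4, 2, 1]; [12, 7, 3, 2, 1]; [8, 3]; [7, 2]; [6, 1]; [4]; [3]; [2]; [1]. Product of hooks = 877879296000. So f^λ = 22! / 877879296000 = 1124000727777607680000 / 877879296000 = 1280359080.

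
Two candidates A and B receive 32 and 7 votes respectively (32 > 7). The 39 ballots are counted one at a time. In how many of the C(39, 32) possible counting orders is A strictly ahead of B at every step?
Strict-lead orderings = 9859575

Total orderings of the 39 votes with 32 for A: C(39, 32) = 15380937. By the Bertrand ballot formula (Cycle Lemma / reflection principle), the number of orderings in which A is strictly ahead of B throughout is (p − q)/(p + q) · C(p + q, p) = (32 − 7)/(32 + 7) · 15380937 = 9859575.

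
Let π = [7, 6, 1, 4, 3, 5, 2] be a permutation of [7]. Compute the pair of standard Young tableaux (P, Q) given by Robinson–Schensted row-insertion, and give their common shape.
P = [1, 2, 5] / [3] / [4] / [6] / [7];  Q = [1, 4, 6] / [2] / [3] / [5] / [7];  common shape = (3, 1, 1, 1, 1)

Row-insert the values π_1, π_2, … into P one at a time, bumping the leftmost entry strictly greater than the inserted value down to the next row. The recording tableau Q records, in position (i, j), the step at which that cell was added to P.
  Insert 7 (step 1): P = [7];  Q = [1]
  Insert 6 (step 2): P = [6] / [7];  Q = [1] / [2]
  Insert 1 (step 3): P = [1] / [6] / [7];  Q = [1] / [2] / [3]
  Insert 4 (step 4): P = [1, 4] / [6] / [7];  Q = [1, 4] / [2] / [3]
  Insert 3 (step 5): P = [1, 3] / [4] / [6] / [7];  Q = [1, 4] / [2] / [3] / [5]
  Insert 5 (step 6): P = [1, 3, 5] / [4] / [6] / [7];  Q = [1, 4, 6] / [2] / [3] / [5]
  Insert 2 (step 7): P = [1, 2, 5] / [3] / [4] / [6] / [7];  Q = [1, 4, 6] / [2] / [3] / [5] / [7]
Final shape: (3, 1, 1, 1, 1).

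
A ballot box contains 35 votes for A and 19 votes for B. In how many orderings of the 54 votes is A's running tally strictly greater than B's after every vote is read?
Strict-lead orderings = 54414792184480

Total orderings of the 54 votes with 35 for A: C(54, 35) = 183649923622620. By the Bertrand ballot formula (Cycle Lemma / reflection principle), the number of orderings in which A is strictly ahead of B throughout is (p − q)/(p + q) · C(p + q, p) = (35 − 19)/(35 + 19) · 183649923622620 = 54414792184480.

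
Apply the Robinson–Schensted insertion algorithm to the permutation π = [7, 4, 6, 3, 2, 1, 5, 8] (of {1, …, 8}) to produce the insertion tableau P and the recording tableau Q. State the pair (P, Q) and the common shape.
P = [1, 5, 8] / [2, 6] / [3] / [4] / [7];  Q = [1, 3, 8] / [2, 7] / [4] / [5] / [6];  common shape = (3, 2, 1, 1, 1)

Row-insert the values π_1, π_2, … into P one at a time, bumping the leftmost entry strictly greater than the inserted value down to the next row. The recording tableau Q records, in position (i, j), the step at which that cell was added to P.
  Insert 7 (step 1): P = [7];  Q = [1]
  Insert 4 (step 2): P = [4] / [7];  Q = [1] / [2]
  Insert 6 (step 3): P = [4, 6] / [7];  Q = [1, 3] / [2]
  Insert 3 (step 4): P = [3, 6] / [4] / [7];  Q = [1, 3] / [2] / [4]
  Insert 2 (step 5): P = [2, 6] / [3] / [4] / [7];  Q = [1, 3] / [2] / [4] / [5]
  Insert 1 (step 6): P = [1, 6] / [2] / [3] / [4] / [7];  Q = [1, 3] / [2] / [4] / [5] / [6]
  Insert 5 (step 7): P = [1, 5] / [2, 6] / [3] / [4] / [7];  Q = [1, 3] / [2, 7] / [4] / [5] / [6]
  Insert 8 (step 8): P = [1, 5, 8] / [2, 6] / [3] / [4] / [7];  Q = [1, 3, 8] / [2, 7] / [4] / [5] / [6]
Final shape: (3, 2, 1, 1, 1).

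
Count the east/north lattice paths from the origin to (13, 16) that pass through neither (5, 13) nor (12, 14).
Number of paths = 37682727

Inclusion–exclusion. Total paths: C(29, 13) = 67863915. Through P₁: C(18, 5)·C(11, 8) = 1413720. Through P₂: C(26, 12)·C(3, 1) = 28973100. Since P₁ is strictly southwest of P₂, a monotone path through both must visit P₁ then P₂; paths through both = C(18, 5)·C(8, 7)·C(3, 1) = 205632. Avoid both = 67863915 − 1413720 − 28973100 + 205632 = 37682727.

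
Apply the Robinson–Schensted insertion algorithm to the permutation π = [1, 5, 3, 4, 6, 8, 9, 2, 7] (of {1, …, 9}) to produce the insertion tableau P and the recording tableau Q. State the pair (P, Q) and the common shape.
P = [1, 2, 4, 6, 7, 9] / [3, 8] / [5];  Q = [1, 2, 4, 5, 6, 7] / [3, 9] / [8];  common shape = (6, 2, 1)

Row-insert the values π_1, π_2, … into P one at a time, bumping the leftmost entry strictly greater than the inserted value down to the next row. The recording tableau Q records, in position (i, j), the step at which that cell was added to P.
  Insert 1 (step 1): P = [1];  Q = [1]
  Insert 5 (step 2): P = [1, 5];  Q = [1, 2]
  Insert 3 (step 3): P = [1, 3] / [5];  Q = [1, 2] / [3]
  Insert 4 (step 4): P = [1, 3, 4] / [5];  Q = [1, 2, 4] / [3]
  Insert 6 (step 5): P = [1, 3, 4, 6] / [5];  Q = [1, 2, 4, 5] / [3]
  Insert 8 (step 6): P = [1, 3, 4, 6, 8] / [5];  Q = [1, 2, 4, 5, 6] / [3]
  Insert 9 (step 7): P = [1, 3, 4, 6, 8, 9] / [5];  Q = [1, 2, 4, 5, 6, 7] / [3]
  Insert 2 (step 8): P = [1, 2, 4, 6, 8, 9] / [3] / [5];  Q = [1, 2, 4, 5, 6, 7] / [3] / [8]
  Insert 7 (step 9): P = [1, 2, 4, 6, 7, 9] / [3, 8] / [5];  Q = [1, 2, 4, 5, 6, 7] / [3, 9] / [8]
Final shape: (6, 2, 1).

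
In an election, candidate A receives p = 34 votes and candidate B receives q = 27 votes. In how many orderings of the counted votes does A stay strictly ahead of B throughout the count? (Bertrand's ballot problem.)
Strict-lead orderings = 18118635760271270

Total orderings of the 61 votes with 34 for A: C(61, 34) = 157890968768078210. By the Bertrand ballot formula (Cycle Lemma / reflection principle), the number of orderings in which A is strictly ahead of B throughout is (p − q)/(p + q) · C(p + q, p) = (34 − 27)/(34 + 27) · 157890968768078210 = 18118635760271270.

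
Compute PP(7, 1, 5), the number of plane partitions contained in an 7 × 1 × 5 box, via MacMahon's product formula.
PP(7, 1, 5) = 792

Evaluate the triple product over i = 1..7, j = 1..1, k = 1..5. The factors are (2/1) · (3/2) · (4/3) · (5/4) · (6/5) · (3/2) · (4/3) · (5/4) · … (35 factors total). The numerators and denominators telescope so the product is an integer; carrying out the multiplication exactly gives PP(7, 1, 5) = 792.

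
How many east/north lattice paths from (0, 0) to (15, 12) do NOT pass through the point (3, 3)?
Number of paths = 11505260

Total paths from (0, 0) to (15, 12): C(27, 15) = 17383860. Paths through (3, 3): (paths (0, 0) → (3, 3)) × (paths (3, 3) → (15, 12)) = C(6, 3) · C(21, 12) = 20 · 293930 = 5878600. Avoidance count = 17383860 − 5878600 = 11505260.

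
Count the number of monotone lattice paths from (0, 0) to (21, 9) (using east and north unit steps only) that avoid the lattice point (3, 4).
Number of paths = 13129435

Total paths from (0, 0) to (21, 9): C(30, 21) = 14307150. Paths through (3, 4): (paths (0, 0) → (3, 4)) × (paths (3, 4) → (21, 9)) = C(7, 3) · C(23, 18) = 35 · 33649 = 1177715. Avoidance count = 14307150 − 1177715 = 13129435.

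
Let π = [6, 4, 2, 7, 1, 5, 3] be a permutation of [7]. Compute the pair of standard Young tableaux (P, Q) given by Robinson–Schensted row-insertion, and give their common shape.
P = [1, 3] / [2, 5] / [4, 7] / [6];  Q = [1, 4] / [2, 6] / [3, 7] / [5];  common shape = (2, 2, 2, 1)

Row-insert the values π_1, π_2, … into P one at a time, bumping the leftmost entry strictly greater than the inserted value down to the next row. The recording tableau Q records, in position (i, j), the step at which that cell was added to P.
  Insert 6 (step 1): P = [6];  Q = [1]
  Insert 4 (step 2): P = [4] / [6];  Q = [1] / [2]
  Insert 2 (step 3): P = [2] / [4] / [6];  Q = [1] / [2] / [3]
  Insert 7 (step 4): P = [2, 7] / [4] / [6];  Q = [1, 4] / [2] / [3]
  Insert 1 (step 5): P = [1, 7] / [2] / [4] / [6];  Q = [1, 4] / [2] / [3] / [5]
  Insert 5 (step 6): P = [1, 5] / [2, 7] / [4] / [6];  Q = [1, 4] / [2, 6] / [3] / [5]
  Insert 3 (step 7): P = [1, 3] / [2, 5] / [4, 7] / [6];  Q = [1, 4] / [2, 6] / [3, 7] / [5]
Final shape: (2, 2, 2, 1).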